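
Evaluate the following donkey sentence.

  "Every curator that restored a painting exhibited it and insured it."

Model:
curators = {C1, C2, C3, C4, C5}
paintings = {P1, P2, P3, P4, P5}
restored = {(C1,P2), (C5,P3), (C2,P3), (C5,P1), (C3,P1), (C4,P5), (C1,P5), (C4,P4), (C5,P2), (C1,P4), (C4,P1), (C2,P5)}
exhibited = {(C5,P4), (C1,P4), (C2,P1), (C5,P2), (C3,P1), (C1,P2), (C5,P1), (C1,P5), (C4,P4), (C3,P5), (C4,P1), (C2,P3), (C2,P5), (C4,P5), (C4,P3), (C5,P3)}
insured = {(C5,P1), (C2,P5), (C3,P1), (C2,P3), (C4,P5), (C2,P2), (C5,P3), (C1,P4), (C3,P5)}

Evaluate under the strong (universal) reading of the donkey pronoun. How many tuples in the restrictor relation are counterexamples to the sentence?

"it" takes "a painting" as antecedent — a donkey pronoun bound across the clause boundary.
Strong reading: for every (c,p) with restored(c,p), exhibited(c,p) ∧ insured(c,p).
Restrictor pairs: (C1,P2) ✗  (C1,P4) ✓  (C1,P5) ✗  (C2,P3) ✓  (C2,P5) ✓  (C3,P1) ✓  (C4,P1) ✗  (C4,P4) ✗  (C4,P5) ✓  (C5,P1) ✓  (C5,P2) ✗  (C5,P3) ✓
Counterexamples (restrictor pairs failing the scope): 5.

5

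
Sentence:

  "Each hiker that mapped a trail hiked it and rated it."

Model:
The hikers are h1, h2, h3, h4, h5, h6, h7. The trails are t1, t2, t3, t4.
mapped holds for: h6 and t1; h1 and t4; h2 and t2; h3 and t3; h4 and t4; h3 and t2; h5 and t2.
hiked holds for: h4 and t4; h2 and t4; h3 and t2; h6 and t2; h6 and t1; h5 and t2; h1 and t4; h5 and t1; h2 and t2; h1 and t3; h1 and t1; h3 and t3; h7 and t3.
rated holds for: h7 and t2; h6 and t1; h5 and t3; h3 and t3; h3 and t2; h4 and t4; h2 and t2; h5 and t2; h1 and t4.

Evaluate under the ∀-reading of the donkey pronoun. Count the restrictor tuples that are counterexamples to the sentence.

"it" takes "a trail" as antecedent — a donkey pronoun bound across the clause boundary.
Strong reading: for every (h,t) with mapped(h,t), hiked(h,t) ∧ rated(h,t).
Restrictor pairs: (h1,t4) ✓  (h2,t2) ✓  (h3,t2) ✓  (h3,t3) ✓  (h4,t4) ✓  (h5,t2) ✓  (h6,t1) ✓
Counterexamples (restrictor pairs failing the scope): 0.

0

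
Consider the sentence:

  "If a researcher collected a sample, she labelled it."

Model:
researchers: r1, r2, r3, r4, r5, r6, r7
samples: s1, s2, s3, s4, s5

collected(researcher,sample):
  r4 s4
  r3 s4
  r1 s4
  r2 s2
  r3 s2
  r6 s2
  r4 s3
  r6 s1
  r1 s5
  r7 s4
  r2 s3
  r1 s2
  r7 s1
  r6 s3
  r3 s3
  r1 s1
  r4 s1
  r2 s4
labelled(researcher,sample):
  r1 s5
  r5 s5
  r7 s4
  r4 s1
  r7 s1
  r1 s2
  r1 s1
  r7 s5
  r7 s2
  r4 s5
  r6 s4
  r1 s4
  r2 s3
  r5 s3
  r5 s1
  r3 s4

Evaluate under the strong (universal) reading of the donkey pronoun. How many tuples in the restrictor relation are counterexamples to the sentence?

"it" takes "a sample" as antecedent — a donkey pronoun bound across the clause boundary.
Strong reading: for every (r,s) with collected(r,s), labelled(r,s).
Restrictor pairs: (r1,s1) ✓  (r1,s2) ✓  (r1,s4) ✓  (r1,s5) ✓  (r2,s2) ✗  (r2,s3) ✓  (r2,s4) ✗  (r3,s2) ✗  (r3,s3) ✗  (r3,s4) ✓  (r4,s1) ✓  (r4,s3) ✗  (r4,s4) ✗  (r6,s1) ✗  (r6,s2) ✗  (r6,s3) ✗  (r7,s1) ✓  (r7,s4) ✓
Counterexamples (restrictor pairs failing the scope): 9.

9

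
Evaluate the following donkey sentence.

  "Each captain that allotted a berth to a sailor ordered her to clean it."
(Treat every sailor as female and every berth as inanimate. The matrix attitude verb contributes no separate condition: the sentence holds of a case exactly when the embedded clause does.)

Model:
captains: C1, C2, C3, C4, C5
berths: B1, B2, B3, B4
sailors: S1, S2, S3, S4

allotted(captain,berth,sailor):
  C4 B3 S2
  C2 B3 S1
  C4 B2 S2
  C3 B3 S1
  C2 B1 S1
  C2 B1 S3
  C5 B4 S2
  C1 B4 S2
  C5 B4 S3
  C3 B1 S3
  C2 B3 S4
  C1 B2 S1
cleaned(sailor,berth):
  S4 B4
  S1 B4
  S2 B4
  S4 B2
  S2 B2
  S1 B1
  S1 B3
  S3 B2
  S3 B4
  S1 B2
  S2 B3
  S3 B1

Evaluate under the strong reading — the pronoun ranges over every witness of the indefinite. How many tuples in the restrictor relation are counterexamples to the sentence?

"her" takes "a sailor" as antecedent and "it" takes "a berth"; both are donkey pronouns co-varying with the restrictor.
Strong reading: for every (c,b,s) with allotted(c,b,s), cleaned(s,b).
Restrictor triples: (C1,B2,S1)→cleaned(S1,B2) ✓  (C1,B4,S2)→cleaned(S2,B4) ✓  (C2,B1,S1)→cleaned(S1,B1) ✓  (C2,B1,S3)→cleaned(S3,B1) ✓  (C2,B3,S1)→cleaned(S1,B3) ✓  (C2,B3,S4)→cleaned(S4,B3) ✗  (C3,B1,S3)→cleaned(S3,B1) ✓  (C3,B3,S1)→cleaned(S1,B3) ✓  (C4,B2,S2)→cleaned(S2,B2) ✓  (C4,B3,S2)→cleaned(S2,B3) ✓  (C5,B4,S2)→cleaned(S2,B4) ✓  (C5,B4,S3)→cleaned(S3,B4) ✓
Counterexamples (restrictor triples failing the scope): 1.

1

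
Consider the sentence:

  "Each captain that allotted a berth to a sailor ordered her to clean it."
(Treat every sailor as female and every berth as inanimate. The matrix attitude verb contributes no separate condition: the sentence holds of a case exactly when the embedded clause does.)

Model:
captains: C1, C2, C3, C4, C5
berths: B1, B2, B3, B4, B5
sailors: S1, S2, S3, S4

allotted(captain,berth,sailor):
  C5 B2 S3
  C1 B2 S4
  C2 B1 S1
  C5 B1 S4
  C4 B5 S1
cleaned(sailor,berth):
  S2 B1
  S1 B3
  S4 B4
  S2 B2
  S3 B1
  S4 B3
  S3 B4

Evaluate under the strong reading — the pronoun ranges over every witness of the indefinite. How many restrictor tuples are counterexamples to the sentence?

"her" takes "a sailor" as antecedent and "it" takes "a berth"; both are donkey pronouns co-varying with the restrictor.
Strong reading: for every (c,b,s) with allotted(c,b,s), cleaned(s,b).
Restrictor triples: (C1,B2,S4)→cleaned(S4,B2) ✗  (C2,B1,S1)→cleaned(S1,B1) ✗  (C4,B5,S1)→cleaned(S1,B5) ✗  (C5,B1,S4)→cleaned(S4,B1) ✗  (C5,B2,S3)→cleaned(S3,B2) ✗
Counterexamples (restrictor triples failing the scope): 5.

5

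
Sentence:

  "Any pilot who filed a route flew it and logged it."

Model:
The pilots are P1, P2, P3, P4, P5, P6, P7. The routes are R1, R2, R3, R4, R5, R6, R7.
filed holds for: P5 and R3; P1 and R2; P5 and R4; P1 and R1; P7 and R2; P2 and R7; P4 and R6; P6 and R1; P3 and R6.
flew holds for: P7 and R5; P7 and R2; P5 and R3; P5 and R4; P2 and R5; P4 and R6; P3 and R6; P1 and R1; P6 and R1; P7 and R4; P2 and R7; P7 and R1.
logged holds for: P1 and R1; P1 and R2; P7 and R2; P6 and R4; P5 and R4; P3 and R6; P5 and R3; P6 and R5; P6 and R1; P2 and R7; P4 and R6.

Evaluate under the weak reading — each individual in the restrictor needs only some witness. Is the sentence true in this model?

True

"it" takes "a route" as antecedent — a donkey pronoun bound across the clause boundary.
Weak reading: every pilot p with some filed-route has at least one filed-route r such that flew(p,r) ∧ logged(p,r).
Per pilot: P1:✓  P2:✓  P3:✓  P4:✓  P5:✓  P6:✓  P7:✓
Every pilot in the restrictor has a witness.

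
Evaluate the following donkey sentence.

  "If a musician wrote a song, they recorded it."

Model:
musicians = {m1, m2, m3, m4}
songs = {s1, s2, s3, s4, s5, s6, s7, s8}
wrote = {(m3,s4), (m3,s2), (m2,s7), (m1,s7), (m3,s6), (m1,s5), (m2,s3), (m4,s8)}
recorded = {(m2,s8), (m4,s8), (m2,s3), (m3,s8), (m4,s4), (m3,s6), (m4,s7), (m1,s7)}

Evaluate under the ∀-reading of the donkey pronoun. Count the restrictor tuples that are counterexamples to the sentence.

4

"it" takes "a song" as antecedent — a donkey pronoun bound across the clause boundary.
Strong reading: for every (m,s) with wrote(m,s), recorded(m,s).
Restrictor pairs: (m1,s5) ✗  (m1,s7) ✓  (m2,s3) ✓  (m2,s7) ✗  (m3,s2) ✗  (m3,s4) ✗  (m3,s6) ✓  (m4,s8) ✓
Counterexamples (restrictor pairs failing the scope): 4.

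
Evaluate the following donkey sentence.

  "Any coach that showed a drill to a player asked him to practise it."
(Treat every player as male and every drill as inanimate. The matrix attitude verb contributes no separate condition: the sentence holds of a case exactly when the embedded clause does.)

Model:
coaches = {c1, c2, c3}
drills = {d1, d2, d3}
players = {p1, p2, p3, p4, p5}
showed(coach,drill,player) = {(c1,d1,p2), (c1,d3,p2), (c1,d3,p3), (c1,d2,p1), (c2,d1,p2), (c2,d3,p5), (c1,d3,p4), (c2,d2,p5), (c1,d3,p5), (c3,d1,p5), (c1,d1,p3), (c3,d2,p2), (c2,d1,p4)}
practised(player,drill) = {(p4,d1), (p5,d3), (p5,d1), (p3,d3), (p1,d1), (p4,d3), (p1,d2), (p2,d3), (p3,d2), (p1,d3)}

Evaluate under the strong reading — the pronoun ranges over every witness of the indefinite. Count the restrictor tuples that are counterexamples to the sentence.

5

"him" takes "a player" as antecedent and "it" takes "a drill"; both are donkey pronouns co-varying with the restrictor.
Strong reading: for every (c,d,p) with showed(c,d,p), practised(p,d).
Restrictor triples: (c1,d1,p2)→practised(p2,d1) ✗  (c1,d1,p3)→practised(p3,d1) ✗  (c1,d2,p1)→practised(p1,d2) ✓  (c1,d3,p2)→practised(p2,d3) ✓  (c1,d3,p3)→practised(p3,d3) ✓  (c1,d3,p4)→practised(p4,d3) ✓  (c1,d3,p5)→practised(p5,d3) ✓  (c2,d1,p2)→practised(p2,d1) ✗  (c2,d1,p4)→practised(p4,d1) ✓  (c2,d2,p5)→practised(p5,d2) ✗  (c2,d3,p5)→practised(p5,d3) ✓  (c3,d1,p5)→practised(p5,d1) ✓  (c3,d2,p2)→practised(p2,d2) ✗
Counterexamples (restrictor triples failing the scope): 5.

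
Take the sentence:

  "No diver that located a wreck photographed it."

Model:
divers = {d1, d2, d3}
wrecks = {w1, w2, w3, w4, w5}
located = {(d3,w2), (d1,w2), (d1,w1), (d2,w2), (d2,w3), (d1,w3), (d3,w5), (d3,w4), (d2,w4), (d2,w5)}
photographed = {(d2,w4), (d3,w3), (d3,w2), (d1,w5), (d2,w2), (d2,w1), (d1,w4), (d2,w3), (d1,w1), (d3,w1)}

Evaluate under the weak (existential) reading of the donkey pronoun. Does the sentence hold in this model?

False

"it" takes "a wreck" as antecedent — a donkey pronoun bound across the clause boundary.
Truth condition: for no (d,w) with located(d,w) does photographed(d,w) hold.
Restrictor pairs — does the scope hold? (d1,w1):holds  (d1,w2):fails  (d1,w3):fails  (d2,w2):holds  (d2,w3):holds  (d2,w4):holds  (d2,w5):fails  (d3,w2):holds  (d3,w4):fails  (d3,w5):fails
Scope holds for 5 pair(s), so the sentence is false.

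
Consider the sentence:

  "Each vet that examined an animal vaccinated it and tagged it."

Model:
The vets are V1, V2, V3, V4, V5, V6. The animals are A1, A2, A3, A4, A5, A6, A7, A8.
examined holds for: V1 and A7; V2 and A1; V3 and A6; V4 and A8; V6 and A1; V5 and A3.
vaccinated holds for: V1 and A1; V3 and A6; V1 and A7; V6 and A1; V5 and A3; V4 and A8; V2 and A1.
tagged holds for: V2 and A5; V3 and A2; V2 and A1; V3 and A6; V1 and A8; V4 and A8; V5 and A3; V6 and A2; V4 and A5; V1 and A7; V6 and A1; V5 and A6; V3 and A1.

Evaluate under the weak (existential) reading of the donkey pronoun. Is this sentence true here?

"it" takes "an animal" as antecedent — a donkey pronoun bound across the clause boundary.
Weak reading: every vet v with some examined-animal has at least one examined-animal a such that vaccinated(v,a) ∧ tagged(v,a).
Per vet: V1:✓  V2:✓  V3:✓  V4:✓  V5:✓  V6:✓
Every vet in the restrictor has a witness.

True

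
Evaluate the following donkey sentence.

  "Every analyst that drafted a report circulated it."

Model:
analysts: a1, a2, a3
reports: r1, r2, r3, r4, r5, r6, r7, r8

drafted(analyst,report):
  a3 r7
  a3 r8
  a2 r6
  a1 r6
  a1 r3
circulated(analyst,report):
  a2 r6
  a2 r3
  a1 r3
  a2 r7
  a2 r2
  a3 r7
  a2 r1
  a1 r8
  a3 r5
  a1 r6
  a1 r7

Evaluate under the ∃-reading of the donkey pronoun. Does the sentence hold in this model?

True

"it" takes "a report" as antecedent — a donkey pronoun bound across the clause boundary.
Weak reading: every analyst a with some drafted-report has at least one drafted-report r such that circulated(a,r).
Per analyst: a1:✓  a2:✓  a3:✓
Every analyst in the restrictor has a witness.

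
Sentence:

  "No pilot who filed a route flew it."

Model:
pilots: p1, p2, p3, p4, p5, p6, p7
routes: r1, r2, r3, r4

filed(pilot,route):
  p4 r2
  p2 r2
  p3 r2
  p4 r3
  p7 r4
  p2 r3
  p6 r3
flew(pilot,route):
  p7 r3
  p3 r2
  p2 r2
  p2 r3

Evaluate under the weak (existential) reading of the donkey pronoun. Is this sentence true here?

"it" takes "a route" as antecedent — a donkey pronoun bound across the clause boundary.
Truth condition: for no (p,r) with filed(p,r) does flew(p,r) hold.
Restrictor pairs — does the scope hold? (p2,r2):holds  (p2,r3):holds  (p3,r2):holds  (p4,r2):fails  (p4,r3):fails  (p6,r3):fails  (p7,r4):fails
Scope holds for 3 pair(s), so the sentence is false.

False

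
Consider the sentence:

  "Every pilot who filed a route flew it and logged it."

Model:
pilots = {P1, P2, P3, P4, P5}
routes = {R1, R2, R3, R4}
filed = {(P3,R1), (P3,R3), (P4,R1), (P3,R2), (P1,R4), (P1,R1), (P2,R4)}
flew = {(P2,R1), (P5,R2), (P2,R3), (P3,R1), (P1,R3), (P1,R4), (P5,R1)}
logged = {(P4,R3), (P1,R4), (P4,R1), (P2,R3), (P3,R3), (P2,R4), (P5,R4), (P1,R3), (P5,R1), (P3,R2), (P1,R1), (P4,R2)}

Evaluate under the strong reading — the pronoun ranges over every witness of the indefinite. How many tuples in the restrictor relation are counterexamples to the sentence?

"it" takes "a route" as antecedent — a donkey pronoun bound across the clause boundary.
Strong reading: for every (p,r) with filed(p,r), flew(p,r) ∧ logged(p,r).
Restrictor pairs: (P1,R1) ✗  (P1,R4) ✓  (P2,R4) ✗  (P3,R1) ✗  (P3,R2) ✗  (P3,R3) ✗  (P4,R1) ✗
Counterexamples (restrictor pairs failing the scope): 6.

6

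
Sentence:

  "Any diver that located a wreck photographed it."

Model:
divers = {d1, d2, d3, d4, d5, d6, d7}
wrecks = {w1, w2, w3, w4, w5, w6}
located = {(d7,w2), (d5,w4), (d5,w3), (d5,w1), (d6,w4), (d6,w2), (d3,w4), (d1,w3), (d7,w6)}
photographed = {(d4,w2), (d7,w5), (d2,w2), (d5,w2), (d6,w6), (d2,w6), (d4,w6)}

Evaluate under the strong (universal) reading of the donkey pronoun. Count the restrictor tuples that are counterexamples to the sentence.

9

"it" takes "a wreck" as antecedent — a donkey pronoun bound across the clause boundary.
Strong reading: for every (d,w) with located(d,w), photographed(d,w).
Restrictor pairs: (d1,w3) ✗  (d3,w4) ✗  (d5,w1) ✗  (d5,w3) ✗  (d5,w4) ✗  (d6,w2) ✗  (d6,w4) ✗  (d7,w2) ✗  (d7,w6) ✗
Counterexamples (restrictor pairs failing the scope): 9.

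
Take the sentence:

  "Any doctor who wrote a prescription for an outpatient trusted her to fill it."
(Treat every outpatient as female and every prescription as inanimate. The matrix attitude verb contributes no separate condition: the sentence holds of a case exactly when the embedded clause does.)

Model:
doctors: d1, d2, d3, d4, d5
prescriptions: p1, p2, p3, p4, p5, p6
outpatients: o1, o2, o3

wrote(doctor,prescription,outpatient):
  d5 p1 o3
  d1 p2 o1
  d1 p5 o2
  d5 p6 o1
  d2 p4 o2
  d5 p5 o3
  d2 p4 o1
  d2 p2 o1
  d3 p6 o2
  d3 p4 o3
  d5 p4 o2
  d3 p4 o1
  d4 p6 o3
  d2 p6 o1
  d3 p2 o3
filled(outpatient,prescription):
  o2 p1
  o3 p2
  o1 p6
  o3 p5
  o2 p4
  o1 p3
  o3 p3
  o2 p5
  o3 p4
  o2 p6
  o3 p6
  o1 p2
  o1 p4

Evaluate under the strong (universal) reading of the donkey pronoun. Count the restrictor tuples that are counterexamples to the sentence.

"her" takes "an outpatient" as antecedent and "it" takes "a prescription"; both are donkey pronouns co-varying with the restrictor.
Strong reading: for every (d,p,o) with wrote(d,p,o), filled(o,p).
Restrictor triples: (d1,p2,o1)→filled(o1,p2) ✓  (d1,p5,o2)→filled(o2,p5) ✓  (d2,p2,o1)→filled(o1,p2) ✓  (d2,p4,o1)→filled(o1,p4) ✓  (d2,p4,o2)→filled(o2,p4) ✓  (d2,p6,o1)→filled(o1,p6) ✓  (d3,p2,o3)→filled(o3,p2) ✓  (d3,p4,o1)→filled(o1,p4) ✓  (d3,p4,o3)→filled(o3,p4) ✓  (d3,p6,o2)→filled(o2,p6) ✓  (d4,p6,o3)→filled(o3,p6) ✓  (d5,p1,o3)→filled(o3,p1) ✗  (d5,p4,o2)→filled(o2,p4) ✓  (d5,p5,o3)→filled(o3,p5) ✓  (d5,p6,o1)→filled(o1,p6) ✓
Counterexamples (restrictor triples failing the scope): 1.

1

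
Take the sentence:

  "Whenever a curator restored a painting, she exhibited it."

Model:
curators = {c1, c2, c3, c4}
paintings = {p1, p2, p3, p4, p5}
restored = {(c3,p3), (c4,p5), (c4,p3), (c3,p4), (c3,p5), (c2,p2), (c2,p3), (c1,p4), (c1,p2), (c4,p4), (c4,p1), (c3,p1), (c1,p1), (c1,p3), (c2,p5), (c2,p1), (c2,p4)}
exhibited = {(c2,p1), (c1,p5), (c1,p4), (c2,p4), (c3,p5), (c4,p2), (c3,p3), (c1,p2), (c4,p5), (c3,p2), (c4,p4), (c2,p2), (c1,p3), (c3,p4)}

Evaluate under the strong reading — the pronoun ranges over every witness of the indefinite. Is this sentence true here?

"it" takes "a painting" as antecedent — a donkey pronoun bound across the clause boundary.
Strong reading: for every (c,p) with restored(c,p), exhibited(c,p).
Restrictor pairs: (c1,p1) ✗  (c1,p2) ✓  (c1,p3) ✓  (c1,p4) ✓  (c2,p1) ✓  (c2,p2) ✓  (c2,p3) ✗  (c2,p4) ✓  (c2,p5) ✗  (c3,p1) ✗  (c3,p3) ✓  (c3,p4) ✓  (c3,p5) ✓  (c4,p1) ✗  (c4,p3) ✗  (c4,p4) ✓  (c4,p5) ✓
Counterexample: (c1,p1) is in restored but fails the scope.

False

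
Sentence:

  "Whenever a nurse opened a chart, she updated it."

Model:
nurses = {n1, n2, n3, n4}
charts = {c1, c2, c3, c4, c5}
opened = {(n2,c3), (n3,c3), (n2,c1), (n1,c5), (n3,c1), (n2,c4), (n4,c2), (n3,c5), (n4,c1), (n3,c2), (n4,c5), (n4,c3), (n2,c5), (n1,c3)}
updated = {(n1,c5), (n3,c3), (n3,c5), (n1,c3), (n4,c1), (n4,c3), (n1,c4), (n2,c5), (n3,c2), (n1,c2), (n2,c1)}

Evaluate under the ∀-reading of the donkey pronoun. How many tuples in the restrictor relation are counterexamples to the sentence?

"it" takes "a chart" as antecedent — a donkey pronoun bound across the clause boundary.
Strong reading: for every (n,c) with opened(n,c), updated(n,c).
Restrictor pairs: (n1,c3) ✓  (n1,c5) ✓  (n2,c1) ✓  (n2,c3) ✗  (n2,c4) ✗  (n2,c5) ✓  (n3,c1) ✗  (n3,c2) ✓  (n3,c3) ✓  (n3,c5) ✓  (n4,c1) ✓  (n4,c2) ✗  (n4,c3) ✓  (n4,c5) ✗
Counterexamples (restrictor pairs failing the scope): 5.

5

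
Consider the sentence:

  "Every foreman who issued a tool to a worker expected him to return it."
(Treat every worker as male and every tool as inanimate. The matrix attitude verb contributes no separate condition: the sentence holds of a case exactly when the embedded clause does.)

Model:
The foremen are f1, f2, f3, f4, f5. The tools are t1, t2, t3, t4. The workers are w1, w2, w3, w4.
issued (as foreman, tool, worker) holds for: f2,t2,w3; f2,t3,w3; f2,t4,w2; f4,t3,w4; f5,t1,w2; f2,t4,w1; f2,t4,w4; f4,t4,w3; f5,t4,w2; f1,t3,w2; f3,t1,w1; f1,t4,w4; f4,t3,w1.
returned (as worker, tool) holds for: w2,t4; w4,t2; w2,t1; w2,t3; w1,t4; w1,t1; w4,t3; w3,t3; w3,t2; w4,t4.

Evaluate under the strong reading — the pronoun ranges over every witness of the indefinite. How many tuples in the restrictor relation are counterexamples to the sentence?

2

"him" takes "a worker" as antecedent and "it" takes "a tool"; both are donkey pronouns co-varying with the restrictor.
Strong reading: for every (f,t,w) with issued(f,t,w), returned(w,t).
Restrictor triples: (f1,t3,w2)→returned(w2,t3) ✓  (f1,t4,w4)→returned(w4,t4) ✓  (f2,t2,w3)→returned(w3,t2) ✓  (f2,t3,w3)→returned(w3,t3) ✓  (f2,t4,w1)→returned(w1,t4) ✓  (f2,t4,w2)→returned(w2,t4) ✓  (f2,t4,w4)→returned(w4,t4) ✓  (f3,t1,w1)→returned(w1,t1) ✓  (f4,t3,w1)→returned(w1,t3) ✗  (f4,t3,w4)→returned(w4,t3) ✓  (f4,t4,w3)→returned(w3,t4) ✗  (f5,t1,w2)→returned(w2,t1) ✓  (f5,t4,w2)→returned(w2,t4) ✓
Counterexamples (restrictor triples failing the scope): 2.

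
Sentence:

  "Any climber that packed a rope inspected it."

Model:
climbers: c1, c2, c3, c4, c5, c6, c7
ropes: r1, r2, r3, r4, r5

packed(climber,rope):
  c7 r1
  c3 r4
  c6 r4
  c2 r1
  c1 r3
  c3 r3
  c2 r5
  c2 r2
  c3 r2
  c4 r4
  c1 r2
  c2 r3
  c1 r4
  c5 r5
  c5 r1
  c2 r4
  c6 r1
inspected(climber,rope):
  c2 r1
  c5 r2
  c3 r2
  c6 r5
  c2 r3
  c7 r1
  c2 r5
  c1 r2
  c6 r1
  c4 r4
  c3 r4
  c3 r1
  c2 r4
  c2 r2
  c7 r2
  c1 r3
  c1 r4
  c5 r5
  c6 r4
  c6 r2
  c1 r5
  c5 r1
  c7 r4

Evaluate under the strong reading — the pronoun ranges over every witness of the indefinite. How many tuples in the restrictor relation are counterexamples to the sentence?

"it" takes "a rope" as antecedent — a donkey pronoun bound across the clause boundary.
Strong reading: for every (c,r) with packed(c,r), inspected(c,r).
Restrictor pairs: (c1,r2) ✓  (c1,r3) ✓  (c1,r4) ✓  (c2,r1) ✓  (c2,r2) ✓  (c2,r3) ✓  (c2,r4) ✓  (c2,r5) ✓  (c3,r2) ✓  (c3,r3) ✗  (c3,r4) ✓  (c4,r4) ✓  (c5,r1) ✓  (c5,r5) ✓  (c6,r1) ✓  (c6,r4) ✓  (c7,r1) ✓
Counterexamples (restrictor pairs failing the scope): 1.

1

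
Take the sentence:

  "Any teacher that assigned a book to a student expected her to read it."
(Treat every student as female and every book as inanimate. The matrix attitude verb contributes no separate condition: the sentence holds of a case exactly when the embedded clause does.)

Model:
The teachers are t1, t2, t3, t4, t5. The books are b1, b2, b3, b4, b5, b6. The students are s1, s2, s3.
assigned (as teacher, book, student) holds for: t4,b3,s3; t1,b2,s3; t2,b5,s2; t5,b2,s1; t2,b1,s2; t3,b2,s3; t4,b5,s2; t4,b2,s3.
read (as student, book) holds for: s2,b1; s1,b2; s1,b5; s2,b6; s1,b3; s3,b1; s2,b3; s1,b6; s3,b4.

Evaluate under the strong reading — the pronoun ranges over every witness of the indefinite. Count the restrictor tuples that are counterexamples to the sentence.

6

"her" takes "a student" as antecedent and "it" takes "a book"; both are donkey pronouns co-varying with the restrictor.
Strong reading: for every (t,b,s) with assigned(t,b,s), read(s,b).
Restrictor triples: (t1,b2,s3)→read(s3,b2) ✗  (t2,b1,s2)→read(s2,b1) ✓  (t2,b5,s2)→read(s2,b5) ✗  (t3,b2,s3)→read(s3,b2) ✗  (t4,b2,s3)→read(s3,b2) ✗  (t4,b3,s3)→read(s3,b3) ✗  (t4,b5,s2)→read(s2,b5) ✗  (t5,b2,s1)→read(s1,b2) ✓
Counterexamples (restrictor triples failing the scope): 6.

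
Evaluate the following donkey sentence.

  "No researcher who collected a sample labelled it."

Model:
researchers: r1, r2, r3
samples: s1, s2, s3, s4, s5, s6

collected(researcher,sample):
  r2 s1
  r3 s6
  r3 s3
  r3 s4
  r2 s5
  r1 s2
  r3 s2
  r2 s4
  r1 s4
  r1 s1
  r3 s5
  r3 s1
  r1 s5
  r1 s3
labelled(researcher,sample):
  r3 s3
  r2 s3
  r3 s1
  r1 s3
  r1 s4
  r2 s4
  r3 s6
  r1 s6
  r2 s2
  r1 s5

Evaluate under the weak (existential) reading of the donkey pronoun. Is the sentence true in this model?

False

"it" takes "a sample" as antecedent — a donkey pronoun bound across the clause boundary.
Truth condition: for no (r,s) with collected(r,s) does labelled(r,s) hold.
Restrictor pairs — does the scope hold? (r1,s1):fails  (r1,s2):fails  (r1,s3):holds  (r1,s4):holds  (r1,s5):holds  (r2,s1):fails  (r2,s4):holds  (r2,s5):fails  (r3,s1):holds  (r3,s2):fails  (r3,s3):holds  (r3,s4):fails  (r3,s5):fails  (r3,s6):holds
Scope holds for 7 pair(s), so the sentence is false.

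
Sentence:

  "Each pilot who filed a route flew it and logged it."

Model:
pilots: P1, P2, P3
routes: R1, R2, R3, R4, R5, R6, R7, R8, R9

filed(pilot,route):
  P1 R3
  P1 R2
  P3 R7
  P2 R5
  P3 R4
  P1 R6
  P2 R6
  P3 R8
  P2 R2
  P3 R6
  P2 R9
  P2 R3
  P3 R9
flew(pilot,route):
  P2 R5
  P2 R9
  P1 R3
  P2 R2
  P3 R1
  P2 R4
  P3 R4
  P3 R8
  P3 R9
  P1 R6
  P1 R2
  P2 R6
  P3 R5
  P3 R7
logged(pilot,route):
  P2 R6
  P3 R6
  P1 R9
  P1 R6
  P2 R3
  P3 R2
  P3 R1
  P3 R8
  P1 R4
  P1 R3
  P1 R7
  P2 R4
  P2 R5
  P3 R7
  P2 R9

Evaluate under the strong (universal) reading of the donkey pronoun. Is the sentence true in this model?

False

"it" takes "a route" as antecedent — a donkey pronoun bound across the clause boundary.
Strong reading: for every (p,r) with filed(p,r), flew(p,r) ∧ logged(p,r).
Restrictor pairs: (P1,R2) ✗  (P1,R3) ✓  (P1,R6) ✓  (P2,R2) ✗  (P2,R3) ✗  (P2,R5) ✓  (P2,R6) ✓  (P2,R9) ✓  (P3,R4) ✗  (P3,R6) ✗  (P3,R7) ✓  (P3,R8) ✓  (P3,R9) ✗
Counterexample: (P1,R2) is in filed but fails the scope.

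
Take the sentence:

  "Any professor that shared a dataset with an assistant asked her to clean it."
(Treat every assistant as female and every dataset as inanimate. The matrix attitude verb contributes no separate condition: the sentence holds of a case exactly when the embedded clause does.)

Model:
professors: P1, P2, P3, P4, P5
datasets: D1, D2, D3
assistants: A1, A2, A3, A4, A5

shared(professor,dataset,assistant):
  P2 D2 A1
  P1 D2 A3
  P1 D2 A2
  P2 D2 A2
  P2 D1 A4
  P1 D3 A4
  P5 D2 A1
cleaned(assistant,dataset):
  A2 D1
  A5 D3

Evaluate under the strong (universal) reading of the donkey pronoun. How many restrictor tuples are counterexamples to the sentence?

7

"her" takes "an assistant" as antecedent and "it" takes "a dataset"; both are donkey pronouns co-varying with the restrictor.
Strong reading: for every (p,d,a) with shared(p,d,a), cleaned(a,d).
Restrictor triples: (P1,D2,A2)→cleaned(A2,D2) ✗  (P1,D2,A3)→cleaned(A3,D2) ✗  (P1,D3,A4)→cleaned(A4,D3) ✗  (P2,D1,A4)→cleaned(A4,D1) ✗  (P2,D2,A1)→cleaned(A1,D2) ✗  (P2,D2,A2)→cleaned(A2,D2) ✗  (P5,D2,A1)→cleaned(A1,D2) ✗
Counterexamples (restrictor triples failing the scope): 7.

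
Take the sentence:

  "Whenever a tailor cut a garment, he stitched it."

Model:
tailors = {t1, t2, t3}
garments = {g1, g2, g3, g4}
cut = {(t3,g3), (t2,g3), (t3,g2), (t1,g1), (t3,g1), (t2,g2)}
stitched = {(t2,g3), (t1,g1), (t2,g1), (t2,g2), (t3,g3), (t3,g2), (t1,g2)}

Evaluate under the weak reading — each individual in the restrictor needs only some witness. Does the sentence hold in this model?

True

"it" takes "a garment" as antecedent — a donkey pronoun bound across the clause boundary.
Weak reading: every tailor t with some cut-garment has at least one cut-garment g such that stitched(t,g).
Per tailor: t1:✓  t2:✓  t3:✓
Every tailor in the restrictor has a witness.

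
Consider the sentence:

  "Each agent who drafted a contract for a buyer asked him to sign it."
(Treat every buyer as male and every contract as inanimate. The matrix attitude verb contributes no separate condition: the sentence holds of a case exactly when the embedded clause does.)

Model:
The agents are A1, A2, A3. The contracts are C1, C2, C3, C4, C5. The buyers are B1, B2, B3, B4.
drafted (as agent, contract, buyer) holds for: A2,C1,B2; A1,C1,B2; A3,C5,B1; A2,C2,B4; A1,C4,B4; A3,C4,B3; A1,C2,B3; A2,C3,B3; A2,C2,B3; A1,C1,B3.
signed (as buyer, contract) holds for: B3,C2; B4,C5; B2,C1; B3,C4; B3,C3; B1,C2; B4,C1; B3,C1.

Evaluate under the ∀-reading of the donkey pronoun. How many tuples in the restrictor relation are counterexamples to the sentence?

"him" takes "a buyer" as antecedent and "it" takes "a contract"; both are donkey pronouns co-varying with the restrictor.
Strong reading: for every (a,c,b) with drafted(a,c,b), signed(b,c).
Restrictor triples: (A1,C1,B2)→signed(B2,C1) ✓  (A1,C1,B3)→signed(B3,C1) ✓  (A1,C2,B3)→signed(B3,C2) ✓  (A1,C4,B4)→signed(B4,C4) ✗  (A2,C1,B2)→signed(B2,C1) ✓  (A2,C2,B3)→signed(B3,C2) ✓  (A2,C2,B4)→signed(B4,C2) ✗  (A2,C3,B3)→signed(B3,C3) ✓  (A3,C4,B3)→signed(B3,C4) ✓  (A3,C5,B1)→signed(B1,C5) ✗
Counterexamples (restrictor triples failing the scope): 3.

3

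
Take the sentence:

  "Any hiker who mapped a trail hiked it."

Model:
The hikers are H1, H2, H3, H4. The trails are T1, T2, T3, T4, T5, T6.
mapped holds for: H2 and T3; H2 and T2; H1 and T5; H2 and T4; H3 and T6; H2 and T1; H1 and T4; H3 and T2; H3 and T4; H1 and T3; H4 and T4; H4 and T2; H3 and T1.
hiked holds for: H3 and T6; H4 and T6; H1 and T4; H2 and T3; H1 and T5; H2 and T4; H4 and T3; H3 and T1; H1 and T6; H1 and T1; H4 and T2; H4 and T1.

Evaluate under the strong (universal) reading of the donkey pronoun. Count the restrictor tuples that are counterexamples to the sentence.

"it" takes "a trail" as antecedent — a donkey pronoun bound across the clause boundary.
Strong reading: for every (h,t) with mapped(h,t), hiked(h,t).
Restrictor pairs: (H1,T3) ✗  (H1,T4) ✓  (H1,T5) ✓  (H2,T1) ✗  (H2,T2) ✗  (H2,T3) ✓  (H2,T4) ✓  (H3,T1) ✓  (H3,T2) ✗  (H3,T4) ✗  (H3,T6) ✓  (H4,T2) ✓  (H4,T4) ✗
Counterexamples (restrictor pairs failing the scope): 6.

6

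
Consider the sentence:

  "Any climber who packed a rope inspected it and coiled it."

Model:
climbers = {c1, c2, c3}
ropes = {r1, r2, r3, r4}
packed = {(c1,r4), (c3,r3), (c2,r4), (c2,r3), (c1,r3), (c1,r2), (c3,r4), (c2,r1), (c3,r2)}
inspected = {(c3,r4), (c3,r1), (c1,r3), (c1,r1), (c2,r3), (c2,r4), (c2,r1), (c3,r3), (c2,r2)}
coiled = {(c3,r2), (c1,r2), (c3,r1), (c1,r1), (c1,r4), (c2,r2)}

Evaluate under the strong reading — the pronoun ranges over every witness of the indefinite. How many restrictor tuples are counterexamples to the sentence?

9

"it" takes "a rope" as antecedent — a donkey pronoun bound across the clause boundary.
Strong reading: for every (c,r) with packed(c,r), inspected(c,r) ∧ coiled(c,r).
Restrictor pairs: (c1,r2) ✗  (c1,r3) ✗  (c1,r4) ✗  (c2,r1) ✗  (c2,r3) ✗  (c2,r4) ✗  (c3,r2) ✗  (c3,r3) ✗  (c3,r4) ✗
Counterexamples (restrictor pairs failing the scope): 9.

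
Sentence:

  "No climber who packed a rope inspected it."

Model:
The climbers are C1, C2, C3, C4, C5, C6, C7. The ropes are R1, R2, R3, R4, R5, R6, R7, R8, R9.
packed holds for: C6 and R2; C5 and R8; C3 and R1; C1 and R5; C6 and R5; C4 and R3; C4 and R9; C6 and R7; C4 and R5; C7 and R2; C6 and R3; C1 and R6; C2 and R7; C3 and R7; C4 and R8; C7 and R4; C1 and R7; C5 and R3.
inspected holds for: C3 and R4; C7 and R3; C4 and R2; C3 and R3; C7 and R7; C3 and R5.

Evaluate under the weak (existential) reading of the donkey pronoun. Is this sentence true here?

"it" takes "a rope" as antecedent — a donkey pronoun bound across the clause boundary.
Truth condition: for no (c,r) with packed(c,r) does inspected(c,r) hold.
Restrictor pairs — does the scope hold? (C1,R5):fails  (C1,R6):fails  (C1,R7):fails  (C2,R7):fails  (C3,R1):fails  (C3,R7):fails  (C4,R3):fails  (C4,R5):fails  (C4,R8):fails  (C4,R9):fails  (C5,R3):fails  (C5,R8):fails  (C6,R2):fails  (C6,R3):fails  (C6,R5):fails  (C6,R7):fails  (C7,R2):fails  (C7,R4):fails
Scope holds for no restrictor pair, so the sentence is true.

True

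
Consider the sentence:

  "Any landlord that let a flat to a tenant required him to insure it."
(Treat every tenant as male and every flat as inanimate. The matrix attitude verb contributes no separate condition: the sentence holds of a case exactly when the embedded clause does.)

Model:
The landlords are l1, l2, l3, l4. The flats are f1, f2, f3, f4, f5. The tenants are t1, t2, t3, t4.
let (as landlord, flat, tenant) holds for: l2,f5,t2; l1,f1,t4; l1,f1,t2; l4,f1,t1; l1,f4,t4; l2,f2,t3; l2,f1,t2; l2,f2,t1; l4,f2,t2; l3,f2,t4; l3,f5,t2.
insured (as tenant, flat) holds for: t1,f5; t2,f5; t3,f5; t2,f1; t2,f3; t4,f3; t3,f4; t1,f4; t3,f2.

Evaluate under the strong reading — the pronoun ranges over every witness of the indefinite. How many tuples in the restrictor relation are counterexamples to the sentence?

"him" takes "a tenant" as antecedent and "it" takes "a flat"; both are donkey pronouns co-varying with the restrictor.
Strong reading: for every (l,f,t) with let(l,f,t), insured(t,f).
Restrictor triples: (l1,f1,t2)→insured(t2,f1) ✓  (l1,f1,t4)→insured(t4,f1) ✗  (l1,f4,t4)→insured(t4,f4) ✗  (l2,f1,t2)→insured(t2,f1) ✓  (l2,f2,t1)→insured(t1,f2) ✗  (l2,f2,t3)→insured(t3,f2) ✓  (l2,f5,t2)→insured(t2,f5) ✓  (l3,f2,t4)→insured(t4,f2) ✗  (l3,f5,t2)→insured(t2,f5) ✓  (l4,f1,t1)→insured(t1,f1) ✗  (l4,f2,t2)→insured(t2,f2) ✗
Counterexamples (restrictor triples failing the scope): 6.

6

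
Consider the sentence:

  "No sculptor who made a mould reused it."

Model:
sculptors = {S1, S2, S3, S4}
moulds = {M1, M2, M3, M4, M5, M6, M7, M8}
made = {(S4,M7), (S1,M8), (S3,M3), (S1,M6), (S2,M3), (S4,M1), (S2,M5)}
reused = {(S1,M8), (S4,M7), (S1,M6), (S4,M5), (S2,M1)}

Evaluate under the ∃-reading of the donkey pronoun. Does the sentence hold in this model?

False

"it" takes "a mould" as antecedent — a donkey pronoun bound across the clause boundary.
Truth condition: for no (s,m) with made(s,m) does reused(s,m) hold.
Restrictor pairs — does the scope hold? (S1,M6):holds  (S1,M8):holds  (S2,M3):fails  (S2,M5):fails  (S3,M3):fails  (S4,M1):fails  (S4,M7):holds
Scope holds for 3 pair(s), so the sentence is false.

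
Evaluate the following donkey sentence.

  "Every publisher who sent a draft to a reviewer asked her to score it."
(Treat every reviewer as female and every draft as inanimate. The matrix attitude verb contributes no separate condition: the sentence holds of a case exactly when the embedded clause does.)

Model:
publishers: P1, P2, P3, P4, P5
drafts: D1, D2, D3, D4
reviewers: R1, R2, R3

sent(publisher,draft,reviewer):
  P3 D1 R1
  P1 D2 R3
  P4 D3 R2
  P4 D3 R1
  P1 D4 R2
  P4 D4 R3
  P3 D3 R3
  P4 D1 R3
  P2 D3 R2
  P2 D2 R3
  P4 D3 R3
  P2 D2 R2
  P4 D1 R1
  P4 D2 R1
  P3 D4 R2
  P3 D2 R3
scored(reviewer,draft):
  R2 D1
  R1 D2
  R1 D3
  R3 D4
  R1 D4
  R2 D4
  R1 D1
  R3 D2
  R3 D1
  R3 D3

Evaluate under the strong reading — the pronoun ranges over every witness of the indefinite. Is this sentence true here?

"her" takes "a reviewer" as antecedent and "it" takes "a draft"; both are donkey pronouns co-varying with the restrictor.
Strong reading: for every (p,d,r) with sent(p,d,r), scored(r,d).
Restrictor triples: (P1,D2,R3)→scored(R3,D2) ✓  (P1,D4,R2)→scored(R2,D4) ✓  (P2,D2,R2)→scored(R2,D2) ✗  (P2,D2,R3)→scored(R3,D2) ✓  (P2,D3,R2)→scored(R2,D3) ✗  (P3,D1,R1)→scored(R1,D1) ✓  (P3,D2,R3)→scored(R3,D2) ✓  (P3,D3,R3)→scored(R3,D3) ✓  (P3,D4,R2)→scored(R2,D4) ✓  (P4,D1,R1)→scored(R1,D1) ✓  (P4,D1,R3)→scored(R3,D1) ✓  (P4,D2,R1)→scored(R1,D2) ✓  (P4,D3,R1)→scored(R1,D3) ✓  (P4,D3,R2)→scored(R2,D3) ✗  (P4,D3,R3)→scored(R3,D3) ✓  (P4,D4,R3)→scored(R3,D4) ✓
Counterexample: (P2,D2,R2) — scored(R2,D2) does not hold.

False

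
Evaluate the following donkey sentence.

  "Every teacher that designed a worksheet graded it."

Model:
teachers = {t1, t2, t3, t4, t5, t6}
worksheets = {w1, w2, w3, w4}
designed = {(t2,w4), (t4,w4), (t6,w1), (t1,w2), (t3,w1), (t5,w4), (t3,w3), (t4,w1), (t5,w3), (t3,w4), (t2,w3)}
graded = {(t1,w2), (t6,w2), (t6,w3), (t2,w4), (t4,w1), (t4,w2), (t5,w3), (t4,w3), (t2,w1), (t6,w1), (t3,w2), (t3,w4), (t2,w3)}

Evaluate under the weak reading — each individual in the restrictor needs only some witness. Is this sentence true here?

True

"it" takes "a worksheet" as antecedent — a donkey pronoun bound across the clause boundary.
Weak reading: every teacher t with some designed-worksheet has at least one designed-worksheet w such that graded(t,w).
Per teacher: t1:✓  t2:✓  t3:✓  t4:✓  t5:✓  t6:✓
Every teacher in the restrictor has a witness.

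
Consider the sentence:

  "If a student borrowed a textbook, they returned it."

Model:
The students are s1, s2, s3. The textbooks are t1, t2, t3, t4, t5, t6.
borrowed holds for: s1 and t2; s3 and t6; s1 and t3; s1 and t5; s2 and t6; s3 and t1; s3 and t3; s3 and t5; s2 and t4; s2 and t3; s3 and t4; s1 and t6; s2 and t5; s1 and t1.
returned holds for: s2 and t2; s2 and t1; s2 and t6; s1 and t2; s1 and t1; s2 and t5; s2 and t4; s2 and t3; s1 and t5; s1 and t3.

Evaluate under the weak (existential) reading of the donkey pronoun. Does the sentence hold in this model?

False

"it" takes "a textbook" as antecedent — a donkey pronoun bound across the clause boundary.
Weak reading: every student s with some borrowed-textbook has at least one borrowed-textbook t such that returned(s,t).
Per student: s1:✓  s2:✓  s3:✗
s3 has no witness among its borrowed-textbooks.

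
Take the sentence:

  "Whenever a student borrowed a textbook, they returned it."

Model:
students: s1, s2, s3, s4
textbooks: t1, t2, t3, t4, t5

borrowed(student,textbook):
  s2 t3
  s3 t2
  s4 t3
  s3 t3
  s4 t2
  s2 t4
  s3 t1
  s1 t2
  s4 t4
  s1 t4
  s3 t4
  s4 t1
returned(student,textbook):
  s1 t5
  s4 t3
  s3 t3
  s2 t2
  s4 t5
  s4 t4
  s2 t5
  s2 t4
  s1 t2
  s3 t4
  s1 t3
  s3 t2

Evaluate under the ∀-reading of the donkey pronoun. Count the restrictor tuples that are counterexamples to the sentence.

"it" takes "a textbook" as antecedent — a donkey pronoun bound across the clause boundary.
Strong reading: for every (s,t) with borrowed(s,t), returned(s,t).
Restrictor pairs: (s1,t2) ✓  (s1,t4) ✗  (s2,t3) ✗  (s2,t4) ✓  (s3,t1) ✗  (s3,t2) ✓  (s3,t3) ✓  (s3,t4) ✓  (s4,t1) ✗  (s4,t2) ✗  (s4,t3) ✓  (s4,t4) ✓
Counterexamples (restrictor pairs failing the scope): 5.

5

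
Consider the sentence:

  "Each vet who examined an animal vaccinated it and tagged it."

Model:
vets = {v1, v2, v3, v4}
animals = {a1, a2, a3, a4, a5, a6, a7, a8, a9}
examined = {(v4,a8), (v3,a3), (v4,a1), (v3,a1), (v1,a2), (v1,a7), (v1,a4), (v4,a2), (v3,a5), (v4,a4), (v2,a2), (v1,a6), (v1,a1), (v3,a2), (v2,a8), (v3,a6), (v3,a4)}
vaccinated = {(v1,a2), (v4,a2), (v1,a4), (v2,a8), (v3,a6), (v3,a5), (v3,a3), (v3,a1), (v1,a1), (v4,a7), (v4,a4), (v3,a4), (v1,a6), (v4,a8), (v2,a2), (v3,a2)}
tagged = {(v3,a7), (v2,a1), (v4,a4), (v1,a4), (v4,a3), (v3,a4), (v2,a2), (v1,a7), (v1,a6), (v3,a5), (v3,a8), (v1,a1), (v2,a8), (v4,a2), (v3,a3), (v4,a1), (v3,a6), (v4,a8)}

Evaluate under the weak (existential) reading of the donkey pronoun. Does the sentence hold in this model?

True

"it" takes "an animal" as antecedent — a donkey pronoun bound across the clause boundary.
Weak reading: every vet v with some examined-animal has at least one examined-animal a such that vaccinated(v,a) ∧ tagged(v,a).
Per vet: v1:✓  v2:✓  v3:✓  v4:✓
Every vet in the restrictor has a witness.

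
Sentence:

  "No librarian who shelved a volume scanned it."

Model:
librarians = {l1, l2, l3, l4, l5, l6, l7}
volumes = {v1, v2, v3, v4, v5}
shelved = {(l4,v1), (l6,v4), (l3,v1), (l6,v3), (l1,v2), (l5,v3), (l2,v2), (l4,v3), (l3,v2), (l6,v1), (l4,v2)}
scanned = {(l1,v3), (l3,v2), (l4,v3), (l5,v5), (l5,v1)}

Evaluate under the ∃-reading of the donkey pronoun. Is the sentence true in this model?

"it" takes "a volume" as antecedent — a donkey pronoun bound across the clause boundary.
Truth condition: for no (l,v) with shelved(l,v) does scanned(l,v) hold.
Restrictor pairs — does the scope hold? (l1,v2):fails  (l2,v2):fails  (l3,v1):fails  (l3,v2):holds  (l4,v1):fails  (l4,v2):fails  (l4,v3):holds  (l5,v3):fails  (l6,v1):fails  (l6,v3):fails  (l6,v4):fails
Scope holds for 2 pair(s), so the sentence is false.

False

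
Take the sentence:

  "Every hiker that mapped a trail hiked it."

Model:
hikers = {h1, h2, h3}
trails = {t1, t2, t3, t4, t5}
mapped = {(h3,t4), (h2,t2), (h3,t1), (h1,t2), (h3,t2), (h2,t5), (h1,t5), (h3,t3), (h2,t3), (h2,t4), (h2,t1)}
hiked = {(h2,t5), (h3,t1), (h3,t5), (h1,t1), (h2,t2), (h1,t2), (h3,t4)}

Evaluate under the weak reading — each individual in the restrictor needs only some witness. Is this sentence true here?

True

"it" takes "a trail" as antecedent — a donkey pronoun bound across the clause boundary.
Weak reading: every hiker h with some mapped-trail has at least one mapped-trail t such that hiked(h,t).
Per hiker: h1:✓  h2:✓  h3:✓
Every hiker in the restrictor has a witness.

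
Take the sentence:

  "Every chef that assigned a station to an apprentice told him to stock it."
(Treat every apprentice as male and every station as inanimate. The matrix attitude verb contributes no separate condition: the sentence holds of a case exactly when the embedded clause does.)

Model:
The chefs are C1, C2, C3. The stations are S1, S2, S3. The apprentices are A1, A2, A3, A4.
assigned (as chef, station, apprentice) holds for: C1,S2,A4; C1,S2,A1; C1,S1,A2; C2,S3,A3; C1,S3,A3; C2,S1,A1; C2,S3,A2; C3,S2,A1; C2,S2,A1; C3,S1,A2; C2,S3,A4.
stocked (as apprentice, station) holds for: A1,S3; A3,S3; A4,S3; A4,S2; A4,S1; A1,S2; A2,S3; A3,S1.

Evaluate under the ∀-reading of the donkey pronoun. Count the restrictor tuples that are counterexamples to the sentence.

3

"him" takes "an apprentice" as antecedent and "it" takes "a station"; both are donkey pronouns co-varying with the restrictor.
Strong reading: for every (c,s,a) with assigned(c,s,a), stocked(a,s).
Restrictor triples: (C1,S1,A2)→stocked(A2,S1) ✗  (C1,S2,A1)→stocked(A1,S2) ✓  (C1,S2,A4)→stocked(A4,S2) ✓  (C1,S3,A3)→stocked(A3,S3) ✓  (C2,S1,A1)→stocked(A1,S1) ✗  (C2,S2,A1)→stocked(A1,S2) ✓  (C2,S3,A2)→stocked(A2,S3) ✓  (C2,S3,A3)→stocked(A3,S3) ✓  (C2,S3,A4)→stocked(A4,S3) ✓  (C3,S1,A2)→stocked(A2,S1) ✗  (C3,S2,A1)→stocked(A1,S2) ✓
Counterexamples (restrictor triples failing the scope): 3.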